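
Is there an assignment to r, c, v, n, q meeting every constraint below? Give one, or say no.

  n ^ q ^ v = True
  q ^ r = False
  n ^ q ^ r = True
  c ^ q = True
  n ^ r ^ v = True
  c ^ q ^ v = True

r=F, c=T, v=F, n=T, q=F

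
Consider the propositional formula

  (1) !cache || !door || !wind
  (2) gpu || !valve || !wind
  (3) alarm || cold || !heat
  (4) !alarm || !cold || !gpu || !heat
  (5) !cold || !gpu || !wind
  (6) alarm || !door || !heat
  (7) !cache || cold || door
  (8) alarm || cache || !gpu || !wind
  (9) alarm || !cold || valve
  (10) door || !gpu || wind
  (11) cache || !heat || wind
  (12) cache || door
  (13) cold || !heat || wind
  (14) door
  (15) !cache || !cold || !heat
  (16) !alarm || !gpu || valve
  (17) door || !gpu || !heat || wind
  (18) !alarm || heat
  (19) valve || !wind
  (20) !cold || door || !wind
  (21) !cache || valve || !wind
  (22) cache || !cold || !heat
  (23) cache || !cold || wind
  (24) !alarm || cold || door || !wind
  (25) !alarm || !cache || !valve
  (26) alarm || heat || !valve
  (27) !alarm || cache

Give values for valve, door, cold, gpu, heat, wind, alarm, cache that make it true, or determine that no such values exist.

Unit clause (door) forces door = True.
Set valve = False.
  then (valve || !wind) forces wind = False.
Set cold = False.
  then (cold || !heat || wind) forces heat = False.
  then (!alarm || heat) forces alarm = False.
Set gpu = False.
Set cache = True.
All clauses satisfied.

valve = False, door = True, cold = False, gpu = False, heat = False, wind = False, alarm = False, cache = True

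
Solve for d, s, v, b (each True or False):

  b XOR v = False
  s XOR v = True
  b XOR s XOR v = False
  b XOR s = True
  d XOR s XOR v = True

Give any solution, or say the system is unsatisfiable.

d = False; s = False; v = True; b = True

b XOR v = T XOR T = False ✓
s XOR v = F XOR T = True ✓
b XOR s XOR v = T XOR F XOR T = False ✓
b XOR s = T XOR F = True ✓
d XOR s XOR v = F XOR F XOR T = True ✓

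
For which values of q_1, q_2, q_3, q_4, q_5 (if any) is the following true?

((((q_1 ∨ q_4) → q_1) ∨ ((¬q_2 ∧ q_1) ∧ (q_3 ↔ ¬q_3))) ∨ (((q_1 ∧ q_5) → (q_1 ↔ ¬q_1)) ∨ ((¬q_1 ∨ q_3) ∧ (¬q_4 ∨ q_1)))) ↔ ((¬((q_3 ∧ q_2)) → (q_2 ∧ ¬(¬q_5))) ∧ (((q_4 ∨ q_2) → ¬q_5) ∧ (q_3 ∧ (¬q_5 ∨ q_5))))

q_1 = False, q_2 = True, q_3 = True, q_4 = False, q_5 = False

  ((((q_1 ∨ q_4) → q_1) ∨ ((¬q_2 ∧ q_1) ∧ (q_3 ↔ ¬q_3))) ∨ (((q_1 ∧ q_5) → (q_1 ↔ ¬q_1)) ∨ ((¬q_1 ∨ q_3) ∧ (¬q_4 ∨ q_1)))) ↔ ((¬((q_3 ∧ q_2)) → (q_2 ∧ ¬(¬q_5))) ∧ (((q_4 ∨ q_2) → ¬q_5) ∧ (q_3 ∧ (¬q_5 ∨ q_5)))) = True
    (((q_1 ∨ q_4) → q_1) ∨ ((¬q_2 ∧ q_1) ∧ (q_3 ↔ ¬q_3))) ∨ (((q_1 ∧ q_5) → (q_1 ↔ ¬q_1)) ∨ ((¬q_1 ∨ q_3) ∧ (¬q_4 ∨ q_1))) = True
      ((q_1 ∨ q_4) → q_1) ∨ ((¬q_2 ∧ q_1) ∧ (q_3 ↔ ¬q_3)) = True
        (q_1 ∨ q_4) → q_1 = True
          q_1 ∨ q_4 = False
        (¬q_2 ∧ q_1) ∧ (q_3 ↔ ¬q_3) = False
          ¬q_2 ∧ q_1 = False
            ¬q_2 = False
          q_3 ↔ ¬q_3 = False
            ¬q_3 = False
      ((q_1 ∧ q_5) → (q_1 ↔ ¬q_1)) ∨ ((¬q_1 ∨ q_3) ∧ (¬q_4 ∨ q_1)) = True
        (q_1 ∧ q_5) → (q_1 ↔ ¬q_1) = True
          q_1 ∧ q_5 = False
          q_1 ↔ ¬q_1 = False
            ¬q_1 = True
        (¬q_1 ∨ q_3) ∧ (¬q_4 ∨ q_1) = True
          ¬q_1 ∨ q_3 = True
            ¬q_1 = True
          ¬q_4 ∨ q_1 = True
            ¬q_4 = True
    (¬((q_3 ∧ q_2)) → (q_2 ∧ ¬(¬q_5))) ∧ (((q_4 ∨ q_2) → ¬q_5) ∧ (q_3 ∧ (¬q_5 ∨ q_5))) = True
      ¬((q_3 ∧ q_2)) → (q_2 ∧ ¬(¬q_5)) = True
        ¬((q_3 ∧ q_2)) = False
          q_3 ∧ q_2 = True
        q_2 ∧ ¬(¬q_5) = False
          ¬(¬q_5) = False
            ¬q_5 = True
      ((q_4 ∨ q_2) → ¬q_5) ∧ (q_3 ∧ (¬q_5 ∨ q_5)) = True
        (q_4 ∨ q_2) → ¬q_5 = True
          q_4 ∨ q_2 = True
          ¬q_5 = True
        q_3 ∧ (¬q_5 ∨ q_5) = True
          ¬q_5 ∨ q_5 = True
            ¬q_5 = True
The formula evaluates to True.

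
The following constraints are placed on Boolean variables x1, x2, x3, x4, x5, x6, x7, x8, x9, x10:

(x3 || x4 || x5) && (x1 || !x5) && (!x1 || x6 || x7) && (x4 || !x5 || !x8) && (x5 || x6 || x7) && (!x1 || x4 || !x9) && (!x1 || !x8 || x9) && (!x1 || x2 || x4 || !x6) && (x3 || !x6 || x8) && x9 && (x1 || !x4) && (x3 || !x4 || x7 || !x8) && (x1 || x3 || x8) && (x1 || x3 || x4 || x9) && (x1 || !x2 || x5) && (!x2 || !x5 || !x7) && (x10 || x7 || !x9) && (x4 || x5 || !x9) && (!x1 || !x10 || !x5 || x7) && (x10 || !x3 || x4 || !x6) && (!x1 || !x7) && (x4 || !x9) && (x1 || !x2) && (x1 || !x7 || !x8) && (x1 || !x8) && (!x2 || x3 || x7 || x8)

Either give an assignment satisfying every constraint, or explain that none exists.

x1 = True, x2 = False, x3 = True, x4 = True, x5 = False, x6 = True, x7 = False, x8 = False, x9 = True, x10 = True

Unit clause (x9) forces x9 = True.
In (x4 || !x9) only x4 is left, so x4 = True.
In (x1 || !x4) only x1 is left, so x1 = True.
In (!x1 || !x7) only !x7 is left, so x7 = False.
In (!x1 || x6 || x7) only x6 is left, so x6 = True.
In (x10 || x7 || !x9) only x10 is left, so x10 = True.
In (!x1 || !x10 || !x5 || x7) only !x5 is left, so x5 = False.
Set x2 = False.
Try x3 = False:
  (x3 || !x6 || x8) forces x8 = True.
  clause (x3 || !x4 || x7 || !x8) is falsified — backtrack.
So x3 = True.
Set x8 = False.
All clauses satisfied.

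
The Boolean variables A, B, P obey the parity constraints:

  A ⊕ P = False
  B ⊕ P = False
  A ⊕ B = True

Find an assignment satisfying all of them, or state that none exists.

Unsatisfiable — no assignment works.

Adding constraints 1, 2, 3 mod 2: every variable appears an even number of times on the left, so the left side is 0.
But the right sides sum to 1 (mod 2). 0 ≠ 1 — the system is inconsistent.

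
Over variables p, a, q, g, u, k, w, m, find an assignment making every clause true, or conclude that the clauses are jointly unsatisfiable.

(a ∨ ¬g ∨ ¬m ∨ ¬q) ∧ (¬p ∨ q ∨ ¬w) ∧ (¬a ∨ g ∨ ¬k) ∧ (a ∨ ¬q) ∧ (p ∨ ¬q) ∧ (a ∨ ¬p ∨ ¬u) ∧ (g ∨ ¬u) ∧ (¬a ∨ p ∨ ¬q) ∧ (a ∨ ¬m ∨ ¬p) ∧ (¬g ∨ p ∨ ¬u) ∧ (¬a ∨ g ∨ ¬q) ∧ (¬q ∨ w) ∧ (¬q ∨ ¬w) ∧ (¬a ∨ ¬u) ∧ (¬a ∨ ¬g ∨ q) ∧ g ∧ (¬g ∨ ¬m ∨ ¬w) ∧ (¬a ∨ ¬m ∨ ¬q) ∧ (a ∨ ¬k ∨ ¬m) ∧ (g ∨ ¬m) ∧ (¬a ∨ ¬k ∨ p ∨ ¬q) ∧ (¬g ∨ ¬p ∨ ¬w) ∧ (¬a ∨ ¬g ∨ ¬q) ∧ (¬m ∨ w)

p: False, a: False, q: False, g: True, u: False, k: False, w: False, m: False

Unit clause (g) forces g = True.
Set p = False.
  then (p ∨ ¬q) forces q = False.
  then (¬g ∨ p ∨ ¬u) forces u = False.
  then (¬a ∨ ¬g ∨ q) forces a = False.
Set k = False.
Set w = False.
  then (¬m ∨ w) forces m = False.
All clauses satisfied.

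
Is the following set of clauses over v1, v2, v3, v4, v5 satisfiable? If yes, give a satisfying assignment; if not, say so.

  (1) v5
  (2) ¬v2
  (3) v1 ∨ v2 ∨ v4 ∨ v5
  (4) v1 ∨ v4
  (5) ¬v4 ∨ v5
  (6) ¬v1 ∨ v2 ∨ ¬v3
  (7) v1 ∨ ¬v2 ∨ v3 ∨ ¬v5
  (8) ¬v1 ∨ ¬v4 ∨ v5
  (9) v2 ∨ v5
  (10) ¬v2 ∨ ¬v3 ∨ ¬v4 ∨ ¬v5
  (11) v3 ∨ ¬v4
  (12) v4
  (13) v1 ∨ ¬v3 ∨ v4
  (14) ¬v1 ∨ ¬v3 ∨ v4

Unit clause (v5) forces v5 = True.
Unit clause (¬v2) forces v2 = False.
Unit clause (v4) forces v4 = True.
In (v3 ∨ ¬v4) only v3 is left, so v3 = True.
In (¬v1 ∨ v2 ∨ ¬v3) only ¬v1 is left, so v1 = False.
All clauses satisfied.

v1 = False, v2 = False, v3 = True, v4 = True, v5 = True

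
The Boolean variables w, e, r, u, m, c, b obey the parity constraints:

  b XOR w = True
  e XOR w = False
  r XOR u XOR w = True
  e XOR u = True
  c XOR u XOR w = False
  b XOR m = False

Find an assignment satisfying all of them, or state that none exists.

w: False; e: False; r: False; u: True; m: True; c: True; b: True

b XOR w = T XOR F = True ✓
e XOR w = F XOR F = False ✓
r XOR u XOR w = F XOR T XOR F = True ✓
e XOR u = F XOR T = True ✓
c XOR u XOR w = T XOR T XOR F = False ✓
b XOR m = T XOR T = False ✓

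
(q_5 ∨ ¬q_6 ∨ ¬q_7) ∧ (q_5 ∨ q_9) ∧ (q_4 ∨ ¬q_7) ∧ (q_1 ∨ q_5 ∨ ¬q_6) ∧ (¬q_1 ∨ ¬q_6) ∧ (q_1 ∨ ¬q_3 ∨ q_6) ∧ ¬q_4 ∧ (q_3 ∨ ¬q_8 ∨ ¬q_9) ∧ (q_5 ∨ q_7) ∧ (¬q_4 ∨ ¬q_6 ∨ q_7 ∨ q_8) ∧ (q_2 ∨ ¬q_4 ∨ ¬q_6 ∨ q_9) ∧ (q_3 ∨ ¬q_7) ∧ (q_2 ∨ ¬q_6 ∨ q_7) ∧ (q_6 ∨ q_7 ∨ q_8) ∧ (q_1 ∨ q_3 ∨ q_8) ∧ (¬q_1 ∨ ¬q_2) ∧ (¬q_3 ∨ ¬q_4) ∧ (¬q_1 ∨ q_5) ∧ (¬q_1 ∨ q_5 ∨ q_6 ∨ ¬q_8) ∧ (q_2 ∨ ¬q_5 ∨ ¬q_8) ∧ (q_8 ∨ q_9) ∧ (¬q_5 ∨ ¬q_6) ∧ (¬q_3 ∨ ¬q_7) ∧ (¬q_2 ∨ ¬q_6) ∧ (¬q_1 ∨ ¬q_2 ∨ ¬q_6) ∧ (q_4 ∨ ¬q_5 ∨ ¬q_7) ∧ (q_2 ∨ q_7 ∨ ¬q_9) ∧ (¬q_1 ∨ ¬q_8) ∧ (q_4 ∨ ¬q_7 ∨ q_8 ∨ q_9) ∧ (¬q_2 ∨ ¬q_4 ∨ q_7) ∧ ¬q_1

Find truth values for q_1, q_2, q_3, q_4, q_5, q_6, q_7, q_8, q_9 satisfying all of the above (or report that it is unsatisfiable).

Unit clause (¬q_4) forces q_4 = False.
Unit clause (¬q_1) forces q_1 = False.
In (q_4 ∨ ¬q_7) only ¬q_7 is left, so q_7 = False.
In (q_5 ∨ q_7) only q_5 is left, so q_5 = True.
In (¬q_5 ∨ ¬q_6) only ¬q_6 is left, so q_6 = False.
In (q_1 ∨ ¬q_3 ∨ q_6) only ¬q_3 is left, so q_3 = False.
In (q_6 ∨ q_7 ∨ q_8) only q_8 is left, so q_8 = True.
In (q_2 ∨ ¬q_5 ∨ ¬q_8) only q_2 is left, so q_2 = True.
In (q_3 ∨ ¬q_8 ∨ ¬q_9) only ¬q_9 is left, so q_9 = False.
All clauses satisfied.

q_1=F; q_2=T; q_3=F; q_4=F; q_5=T; q_6=F; q_7=F; q_8=T; q_9=F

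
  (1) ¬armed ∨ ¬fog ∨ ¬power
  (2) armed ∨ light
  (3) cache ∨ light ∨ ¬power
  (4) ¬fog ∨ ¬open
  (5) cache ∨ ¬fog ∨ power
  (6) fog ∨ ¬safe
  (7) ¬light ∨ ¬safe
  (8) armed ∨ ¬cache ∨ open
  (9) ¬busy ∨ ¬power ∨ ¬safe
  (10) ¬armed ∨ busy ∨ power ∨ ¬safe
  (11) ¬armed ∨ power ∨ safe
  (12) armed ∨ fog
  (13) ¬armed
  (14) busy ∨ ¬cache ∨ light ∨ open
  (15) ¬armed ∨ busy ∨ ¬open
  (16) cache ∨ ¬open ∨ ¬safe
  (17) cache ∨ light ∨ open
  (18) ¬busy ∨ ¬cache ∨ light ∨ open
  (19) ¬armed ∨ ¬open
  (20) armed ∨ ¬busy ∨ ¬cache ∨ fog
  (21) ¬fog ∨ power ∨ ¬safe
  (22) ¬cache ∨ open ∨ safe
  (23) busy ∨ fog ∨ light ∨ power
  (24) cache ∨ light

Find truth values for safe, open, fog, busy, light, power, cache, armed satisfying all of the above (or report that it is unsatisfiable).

safe = False, open = False, fog = True, busy = True, light = True, power = True, cache = False, armed = False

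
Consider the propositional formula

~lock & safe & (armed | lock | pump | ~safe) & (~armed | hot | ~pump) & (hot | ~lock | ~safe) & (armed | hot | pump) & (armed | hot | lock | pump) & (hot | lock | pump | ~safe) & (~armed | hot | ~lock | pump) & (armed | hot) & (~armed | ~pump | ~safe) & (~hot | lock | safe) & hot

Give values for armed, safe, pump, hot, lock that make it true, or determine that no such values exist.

Unit clause (~lock) forces lock = False.
Unit clause (safe) forces safe = True.
Unit clause (hot) forces hot = True.
Set armed = True.
  then (~armed | ~pump | ~safe) forces pump = False.
All clauses satisfied.

armed=T; safe=T; pump=F; hot=T; lock=F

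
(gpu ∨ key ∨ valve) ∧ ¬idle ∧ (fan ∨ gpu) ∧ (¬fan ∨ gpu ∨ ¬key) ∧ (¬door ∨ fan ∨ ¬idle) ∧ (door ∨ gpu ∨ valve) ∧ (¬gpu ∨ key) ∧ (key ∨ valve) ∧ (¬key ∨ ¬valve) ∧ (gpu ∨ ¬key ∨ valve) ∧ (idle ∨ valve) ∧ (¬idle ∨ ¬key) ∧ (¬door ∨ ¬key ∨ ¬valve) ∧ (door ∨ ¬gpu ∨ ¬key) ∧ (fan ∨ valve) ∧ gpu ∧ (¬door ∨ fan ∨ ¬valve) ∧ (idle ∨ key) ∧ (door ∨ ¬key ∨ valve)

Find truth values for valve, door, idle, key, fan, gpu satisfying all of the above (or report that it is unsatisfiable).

UNSATISFIABLE

Case idle = True:
  Clause (¬idle) is falsified — contradiction.
Case idle = False:
  (idle ∨ valve) forces valve = True.
  (¬key ∨ ¬valve) forces key = False.
  Clause (idle ∨ key) is falsified — contradiction.
Both cases fail, so the formula is unsatisfiable.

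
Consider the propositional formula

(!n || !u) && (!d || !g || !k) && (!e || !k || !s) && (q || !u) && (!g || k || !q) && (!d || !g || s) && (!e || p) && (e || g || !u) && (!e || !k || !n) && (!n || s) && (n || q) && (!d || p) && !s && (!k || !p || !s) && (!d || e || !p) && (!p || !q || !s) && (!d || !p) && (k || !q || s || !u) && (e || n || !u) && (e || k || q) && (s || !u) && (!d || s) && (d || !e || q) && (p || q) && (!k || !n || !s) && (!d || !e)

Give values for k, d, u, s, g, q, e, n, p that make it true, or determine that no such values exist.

Unit clause (!s) forces s = False.
In (s || !u) only !u is left, so u = False.
In (!d || s) only !d is left, so d = False.
In (!n || s) only !n is left, so n = False.
In (n || q) only q is left, so q = True.
Set k = False.
  then (!g || k || !q) forces g = False.
Set e = True.
  then (!e || p) forces p = True.
All clauses satisfied.

k: False, d: False, u: False, s: False, g: False, q: True, e: True, n: False, p: True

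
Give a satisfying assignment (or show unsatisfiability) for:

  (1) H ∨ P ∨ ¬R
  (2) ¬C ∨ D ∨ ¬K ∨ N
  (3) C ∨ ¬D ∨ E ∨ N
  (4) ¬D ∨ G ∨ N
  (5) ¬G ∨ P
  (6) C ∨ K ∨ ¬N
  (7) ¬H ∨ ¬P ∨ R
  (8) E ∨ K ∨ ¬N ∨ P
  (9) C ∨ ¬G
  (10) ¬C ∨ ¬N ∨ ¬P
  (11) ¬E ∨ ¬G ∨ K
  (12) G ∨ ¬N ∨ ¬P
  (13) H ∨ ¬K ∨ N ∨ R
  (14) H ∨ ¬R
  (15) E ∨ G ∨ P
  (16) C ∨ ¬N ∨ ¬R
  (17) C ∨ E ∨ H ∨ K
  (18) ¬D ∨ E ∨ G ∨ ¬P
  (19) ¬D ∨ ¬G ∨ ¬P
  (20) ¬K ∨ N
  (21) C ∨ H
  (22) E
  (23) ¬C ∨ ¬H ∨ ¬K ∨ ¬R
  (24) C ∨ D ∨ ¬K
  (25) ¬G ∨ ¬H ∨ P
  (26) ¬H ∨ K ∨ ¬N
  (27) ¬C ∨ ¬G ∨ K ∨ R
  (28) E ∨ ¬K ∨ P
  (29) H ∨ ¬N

Unit clause (E) forces E = True.
Try G = True:
  (¬G ∨ P) forces P = True.
  (C ∨ ¬G) forces C = True.
  (¬C ∨ ¬N ∨ ¬P) forces N = False.
  (¬E ∨ ¬G ∨ K) forces K = True.
  clause (¬K ∨ N) is falsified — backtrack.
So G = False.
Set R = False.
Set D = False.
Set P = False.
Set N = False.
  then (¬K ∨ N) forces K = False.
Set H = True.
Set C = False.
All clauses satisfied.

G = False; R = False; D = False; P = False; E = True; N = False; H = True; K = False; C = False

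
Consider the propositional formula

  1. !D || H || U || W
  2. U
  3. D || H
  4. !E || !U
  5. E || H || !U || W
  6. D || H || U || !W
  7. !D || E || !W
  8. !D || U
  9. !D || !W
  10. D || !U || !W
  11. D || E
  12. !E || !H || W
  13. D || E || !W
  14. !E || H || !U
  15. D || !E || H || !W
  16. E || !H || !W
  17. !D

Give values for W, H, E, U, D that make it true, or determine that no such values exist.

UNSATISFIABLE

Case U = True:
  (!E || !U) forces E = False.
  (D || E) forces D = True.
  Clause (!D) is falsified — contradiction.
Case U = False:
  Clause (U) is falsified — contradiction.
Both cases fail, so the formula is unsatisfiable.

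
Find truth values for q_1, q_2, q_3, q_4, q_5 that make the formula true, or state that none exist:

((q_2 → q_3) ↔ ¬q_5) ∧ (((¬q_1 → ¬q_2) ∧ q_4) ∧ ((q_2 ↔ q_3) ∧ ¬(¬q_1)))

q_1 = True; q_2 = False; q_3 = False; q_4 = True; q_5 = False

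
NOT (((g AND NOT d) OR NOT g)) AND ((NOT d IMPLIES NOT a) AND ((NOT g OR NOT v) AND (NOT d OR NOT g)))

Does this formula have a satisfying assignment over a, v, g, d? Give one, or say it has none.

The formula is unsatisfiable.

Case g = True: the formula simplifies to NOT (NOT d) AND ((NOT d IMPLIES NOT a) AND (NOT v AND NOT d)).
  d = True: the conjunct NOT d is False.
  d = False: the conjunct NOT (NOT d) becomes NOT (NOT False) = False.
Case g = False: the conjunct NOT (((g AND NOT d) OR NOT g)) becomes NOT ((False OR True)) = False.
Both cases fail — unsatisfiable.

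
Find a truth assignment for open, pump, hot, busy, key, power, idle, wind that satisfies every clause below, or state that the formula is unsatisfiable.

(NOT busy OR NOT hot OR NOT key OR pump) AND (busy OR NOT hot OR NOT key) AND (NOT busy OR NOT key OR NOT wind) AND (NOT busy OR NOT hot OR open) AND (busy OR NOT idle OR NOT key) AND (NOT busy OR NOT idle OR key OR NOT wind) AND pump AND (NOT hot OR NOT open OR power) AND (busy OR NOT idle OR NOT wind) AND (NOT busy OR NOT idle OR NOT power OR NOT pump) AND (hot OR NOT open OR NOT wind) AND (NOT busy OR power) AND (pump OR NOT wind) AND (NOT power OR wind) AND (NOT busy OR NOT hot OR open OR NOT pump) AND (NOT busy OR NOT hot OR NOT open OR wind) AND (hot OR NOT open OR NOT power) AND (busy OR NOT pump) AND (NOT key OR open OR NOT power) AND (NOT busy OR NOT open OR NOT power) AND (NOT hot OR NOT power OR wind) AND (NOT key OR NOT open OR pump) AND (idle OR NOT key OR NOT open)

open = False; pump = True; hot = False; busy = True; key = False; power = True; idle = False; wind = True

Unit clause (pump) forces pump = True.
In (busy OR NOT pump) only busy is left, so busy = True.
In (NOT busy OR power) only power is left, so power = True.
In (NOT power OR wind) only wind is left, so wind = True.
In (NOT busy OR NOT open OR NOT power) only NOT open is left, so open = False.
In (NOT busy OR NOT key OR NOT wind) only NOT key is left, so key = False.
In (NOT busy OR NOT hot OR open) only NOT hot is left, so hot = False.
In (NOT busy OR NOT idle OR key OR NOT wind) only NOT idle is left, so idle = False.
All clauses satisfied.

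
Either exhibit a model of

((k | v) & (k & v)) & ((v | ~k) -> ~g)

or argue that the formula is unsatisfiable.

g = False; v = True; k = True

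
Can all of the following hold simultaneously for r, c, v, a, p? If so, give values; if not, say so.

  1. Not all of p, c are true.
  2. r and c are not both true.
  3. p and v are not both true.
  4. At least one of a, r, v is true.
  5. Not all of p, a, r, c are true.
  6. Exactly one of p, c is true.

r=F; c=T; v=T; a=F; p=F

  (1) {p, c}: 1/2 true — not all ✓
  (2) r=F, c=T — not both ✓
  (3) p=F, v=T — not both ✓
  (4) {a, r, v}: 1 true — at least one ✓
  (5) {p, a, r, c}: 1/4 true — not all ✓
  (6) {p, c}: 1 true — exactly one ✓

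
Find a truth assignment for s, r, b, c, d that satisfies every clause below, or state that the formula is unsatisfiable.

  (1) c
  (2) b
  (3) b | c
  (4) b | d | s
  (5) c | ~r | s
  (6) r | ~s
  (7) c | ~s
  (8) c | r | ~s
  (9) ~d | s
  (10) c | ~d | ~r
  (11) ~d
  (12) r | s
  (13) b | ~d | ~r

s = True, r = True, b = True, c = True, d = False

Unit clause (c) forces c = True.
Unit clause (b) forces b = True.
Unit clause (~d) forces d = False.
Set s = True.
  then (r | ~s) forces r = True.
All clauses satisfied.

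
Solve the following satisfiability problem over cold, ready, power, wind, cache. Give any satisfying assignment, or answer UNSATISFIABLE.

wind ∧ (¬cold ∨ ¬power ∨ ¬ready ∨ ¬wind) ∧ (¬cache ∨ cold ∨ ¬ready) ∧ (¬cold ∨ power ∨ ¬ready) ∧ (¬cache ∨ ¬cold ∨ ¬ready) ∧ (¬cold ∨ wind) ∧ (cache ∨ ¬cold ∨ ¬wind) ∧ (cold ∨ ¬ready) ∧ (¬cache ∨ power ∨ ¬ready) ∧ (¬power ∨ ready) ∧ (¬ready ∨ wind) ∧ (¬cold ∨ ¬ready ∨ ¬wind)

cold = False, ready = False, power = False, wind = True, cache = True

Unit clause (wind) forces wind = True.
Set cold = False.
  then (cold ∨ ¬ready) forces ready = False.
  then (¬power ∨ ready) forces power = False.
Set cache = True.
All clauses satisfied.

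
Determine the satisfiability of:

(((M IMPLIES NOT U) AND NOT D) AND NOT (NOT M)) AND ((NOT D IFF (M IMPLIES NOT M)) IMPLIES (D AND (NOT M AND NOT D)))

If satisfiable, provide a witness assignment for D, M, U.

D = False, M = True, U = False

  ((M IMPLIES NOT U) AND NOT D) AND NOT (NOT M) = True
    (M IMPLIES NOT U) AND NOT D = True
      M IMPLIES NOT U = True
        NOT U = True
      NOT D = True
    NOT (NOT M) = True
      NOT M = False
  (NOT D IFF (M IMPLIES NOT M)) IMPLIES (D AND (NOT M AND NOT D)) = True
    NOT D IFF (M IMPLIES NOT M) = False
      NOT D = True
      M IMPLIES NOT M = False
        NOT M = False
    D AND (NOT M AND NOT D) = False
      NOT M AND NOT D = False
        NOT M = False
        NOT D = True
Both conjuncts True, so the formula holds.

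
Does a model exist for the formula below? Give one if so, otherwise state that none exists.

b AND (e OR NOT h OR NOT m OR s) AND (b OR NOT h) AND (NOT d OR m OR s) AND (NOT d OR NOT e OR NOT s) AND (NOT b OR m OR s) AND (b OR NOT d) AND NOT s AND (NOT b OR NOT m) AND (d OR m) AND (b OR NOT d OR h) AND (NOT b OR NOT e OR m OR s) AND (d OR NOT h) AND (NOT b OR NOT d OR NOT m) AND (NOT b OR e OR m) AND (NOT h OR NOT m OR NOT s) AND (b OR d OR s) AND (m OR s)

Unsatisfiable — no assignment works.

Case s = True:
  Clause (NOT s) is falsified — contradiction.
Case s = False:
  (b) forces b = True.
  (NOT b OR m OR s) forces m = True.
  Clause (NOT b OR NOT m) is falsified — contradiction.
Both cases fail, so the formula is unsatisfiable.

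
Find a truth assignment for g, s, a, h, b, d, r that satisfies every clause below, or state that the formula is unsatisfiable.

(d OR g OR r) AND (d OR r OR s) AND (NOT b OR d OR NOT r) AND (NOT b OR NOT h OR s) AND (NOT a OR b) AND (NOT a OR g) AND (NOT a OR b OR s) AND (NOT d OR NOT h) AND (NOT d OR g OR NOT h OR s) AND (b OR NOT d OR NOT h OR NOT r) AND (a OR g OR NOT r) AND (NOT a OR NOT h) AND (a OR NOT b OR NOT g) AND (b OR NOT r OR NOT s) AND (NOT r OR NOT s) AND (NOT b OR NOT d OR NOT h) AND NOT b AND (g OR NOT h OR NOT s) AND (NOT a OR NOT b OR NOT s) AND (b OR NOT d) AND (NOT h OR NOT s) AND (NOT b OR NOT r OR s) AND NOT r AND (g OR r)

g=T, s=T, a=F, h=F, b=F, d=F, r=F

Unit clause (NOT b) forces b = False.
In (b OR NOT d) only NOT d is left, so d = False.
Unit clause (NOT r) forces r = False.
In (g OR r) only g is left, so g = True.
In (d OR r OR s) only s is left, so s = True.
In (NOT a OR b) only NOT a is left, so a = False.
In (NOT h OR NOT s) only NOT h is left, so h = False.
All clauses satisfied.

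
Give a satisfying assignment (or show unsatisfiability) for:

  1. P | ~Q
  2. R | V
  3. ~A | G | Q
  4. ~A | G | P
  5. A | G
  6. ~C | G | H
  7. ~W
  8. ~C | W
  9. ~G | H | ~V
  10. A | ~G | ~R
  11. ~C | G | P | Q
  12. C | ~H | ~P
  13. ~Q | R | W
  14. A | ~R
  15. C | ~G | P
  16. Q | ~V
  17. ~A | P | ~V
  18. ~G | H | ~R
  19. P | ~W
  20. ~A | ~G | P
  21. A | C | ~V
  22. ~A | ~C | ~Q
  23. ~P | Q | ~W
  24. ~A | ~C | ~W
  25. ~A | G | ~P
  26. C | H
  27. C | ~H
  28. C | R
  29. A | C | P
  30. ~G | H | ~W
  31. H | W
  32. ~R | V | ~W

Case W = True:
  Clause (~W) is falsified — contradiction.
Case W = False:
  (~C | W) forces C = False.
  (C | H) forces H = True.
  Clause (C | ~H) is falsified — contradiction.
Both cases fail, so the formula is unsatisfiable.

Unsatisfiable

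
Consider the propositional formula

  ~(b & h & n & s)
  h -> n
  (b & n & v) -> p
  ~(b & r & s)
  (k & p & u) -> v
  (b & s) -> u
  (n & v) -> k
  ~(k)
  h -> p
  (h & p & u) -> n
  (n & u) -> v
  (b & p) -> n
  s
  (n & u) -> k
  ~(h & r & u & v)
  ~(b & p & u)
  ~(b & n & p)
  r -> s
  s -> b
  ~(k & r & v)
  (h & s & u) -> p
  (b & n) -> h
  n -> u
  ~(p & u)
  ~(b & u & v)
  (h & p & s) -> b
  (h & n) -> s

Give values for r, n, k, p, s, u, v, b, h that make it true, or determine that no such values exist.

r: False; n: False; k: False; p: False; s: True; u: True; v: False; b: True; h: False

Unit clause (~k) forces k = False.
Unit clause (s) forces s = True.
In (b | ~s) only b is left, so b = True.
In (~b | ~s | u) only u is left, so u = True.
In (~b | ~u | ~v) only ~v is left, so v = False.
In (~b | ~r | ~s) only ~r is left, so r = False.
In (k | ~n | ~u) only ~n is left, so n = False.
In (~p | ~u) only ~p is left, so p = False.
In (~h | n) only ~h is left, so h = False.
All clauses satisfied.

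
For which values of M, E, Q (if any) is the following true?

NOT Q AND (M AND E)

M = True; E = True; Q = False

  NOT Q = True
  M AND E = True
Both conjuncts True, so the formula holds.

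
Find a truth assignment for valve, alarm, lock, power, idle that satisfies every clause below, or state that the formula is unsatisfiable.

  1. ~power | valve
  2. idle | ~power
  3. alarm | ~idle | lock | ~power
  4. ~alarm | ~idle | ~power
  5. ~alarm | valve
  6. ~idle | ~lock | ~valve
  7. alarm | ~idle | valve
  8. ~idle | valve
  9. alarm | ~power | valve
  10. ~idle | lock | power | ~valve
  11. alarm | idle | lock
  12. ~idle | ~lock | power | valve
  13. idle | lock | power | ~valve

Set valve = False.
  then (~power | valve) forces power = False.
  then (~alarm | valve) forces alarm = False.
  then (alarm | ~idle | valve) forces idle = False.
  then (alarm | idle | lock) forces lock = True.
All clauses satisfied.

valve=F, alarm=F, lock=T, power=F, idle=F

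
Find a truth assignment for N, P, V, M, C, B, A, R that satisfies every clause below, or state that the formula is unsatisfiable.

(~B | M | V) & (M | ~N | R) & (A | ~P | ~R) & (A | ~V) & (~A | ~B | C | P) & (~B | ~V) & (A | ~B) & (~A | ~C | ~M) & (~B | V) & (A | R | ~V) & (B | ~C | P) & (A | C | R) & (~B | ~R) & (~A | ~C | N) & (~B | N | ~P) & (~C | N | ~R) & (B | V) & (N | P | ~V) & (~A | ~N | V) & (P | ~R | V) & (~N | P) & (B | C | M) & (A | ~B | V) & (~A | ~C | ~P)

Set N = False.
Try P = False:
  (N | P | ~V) forces V = False.
  (~B | V) forces B = False.
  clause (B | V) is falsified — backtrack.
So P = True.
  then (~B | N | ~P) forces B = False.
  then (B | V) forces V = True.
  then (A | ~V) forces A = True.
  then (~A | ~C | N) forces C = False.
  then (B | C | M) forces M = True.
Set R = True.
All clauses satisfied.

N: False, P: True, V: True, M: True, C: False, B: False, A: True, R: True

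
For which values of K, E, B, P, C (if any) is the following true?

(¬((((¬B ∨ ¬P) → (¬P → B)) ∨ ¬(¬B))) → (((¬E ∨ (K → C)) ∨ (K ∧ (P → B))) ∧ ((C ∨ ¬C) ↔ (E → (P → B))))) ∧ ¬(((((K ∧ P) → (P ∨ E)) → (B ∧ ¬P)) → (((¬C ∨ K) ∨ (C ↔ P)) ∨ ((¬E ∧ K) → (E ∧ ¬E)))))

Unsatisfiable

The conjunct ¬(((((K ∧ P) → (P ∨ E)) → (B ∧ ¬P)) → (((¬C ∨ K) ∨ (C ↔ P)) ∨ ((¬E ∧ K) → (E ∧ ¬E))))) is unsatisfiable on its own:
  K = True: this becomes ¬((((P → (P ∨ E)) → (B ∧ ¬P)) → True)) = False.
  K = False: this becomes ¬(((B ∧ ¬P) → True)) = False.
So the whole conjunction is unsatisfiable.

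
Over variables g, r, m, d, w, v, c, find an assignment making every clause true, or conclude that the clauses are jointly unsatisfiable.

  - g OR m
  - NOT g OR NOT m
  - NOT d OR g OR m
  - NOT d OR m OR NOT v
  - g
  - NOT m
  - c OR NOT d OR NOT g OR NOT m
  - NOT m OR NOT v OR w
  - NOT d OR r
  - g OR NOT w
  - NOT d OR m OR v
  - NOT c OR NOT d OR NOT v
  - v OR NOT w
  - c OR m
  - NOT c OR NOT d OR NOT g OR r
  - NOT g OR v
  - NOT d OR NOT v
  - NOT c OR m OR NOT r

Unit clause (g) forces g = True.
Unit clause (NOT m) forces m = False.
In (c OR m) only c is left, so c = True.
In (NOT g OR v) only v is left, so v = True.
In (NOT d OR NOT v) only NOT d is left, so d = False.
In (NOT c OR m OR NOT r) only NOT r is left, so r = False.
Set w = False.
All clauses satisfied.

g: True; r: False; m: False; d: False; w: False; v: True; c: True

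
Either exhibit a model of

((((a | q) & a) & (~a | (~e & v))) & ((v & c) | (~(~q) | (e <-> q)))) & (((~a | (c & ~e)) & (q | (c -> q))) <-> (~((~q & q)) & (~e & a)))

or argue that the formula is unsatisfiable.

q=T, e=F, a=T, c=T, v=T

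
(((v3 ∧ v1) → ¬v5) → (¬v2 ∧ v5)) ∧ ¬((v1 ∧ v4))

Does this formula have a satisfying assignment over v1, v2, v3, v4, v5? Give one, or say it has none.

v1 = False, v2 = False, v3 = True, v4 = False, v5 = True

  ((v3 ∧ v1) → ¬v5) → (¬v2 ∧ v5) = True
    (v3 ∧ v1) → ¬v5 = True
      v3 ∧ v1 = False
      ¬v5 = False
    ¬v2 ∧ v5 = True
      ¬v2 = True
  ¬((v1 ∧ v4)) = True
    v1 ∧ v4 = False
Both conjuncts True, so the formula holds.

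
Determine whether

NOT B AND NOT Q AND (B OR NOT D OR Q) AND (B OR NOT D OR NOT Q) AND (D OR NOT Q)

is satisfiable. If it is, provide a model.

Q = False, D = False, B = False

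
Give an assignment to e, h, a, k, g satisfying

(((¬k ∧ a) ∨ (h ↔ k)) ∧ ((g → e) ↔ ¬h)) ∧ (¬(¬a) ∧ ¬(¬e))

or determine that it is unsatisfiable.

e: True, h: False, a: True, k: False, g: True

  ((¬k ∧ a) ∨ (h ↔ k)) ∧ ((g → e) ↔ ¬h) = True
    (¬k ∧ a) ∨ (h ↔ k) = True
      ¬k ∧ a = True
        ¬k = True
      h ↔ k = True
    (g → e) ↔ ¬h = True
      g → e = True
      ¬h = True
  ¬(¬a) ∧ ¬(¬e) = True
    ¬(¬a) = True
      ¬a = False
    ¬(¬e) = True
      ¬e = False
Both conjuncts True, so the formula holds.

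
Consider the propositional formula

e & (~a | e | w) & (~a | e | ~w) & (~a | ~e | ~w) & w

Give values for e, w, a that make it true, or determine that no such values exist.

Unit clause (e) forces e = True.
Unit clause (w) forces w = True.
In (~a | ~e | ~w) only ~a is left, so a = False.
Check each clause:
  (e): e holds.
  (~a | e | w): ~a holds.
  (~a | e | ~w): ~a holds.
  (~a | ~e | ~w): ~a holds.
  (w): w holds.
All clauses satisfied.

e = True, w = True, a = False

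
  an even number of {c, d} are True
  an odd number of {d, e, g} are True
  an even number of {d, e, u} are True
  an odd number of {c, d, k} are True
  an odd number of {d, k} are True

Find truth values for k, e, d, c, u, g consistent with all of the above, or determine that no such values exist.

k = True, e = True, d = False, c = False, u = True, g = False

{c, d}: 0 true → even ✓
{d, e, g}: 1 true → odd ✓
{d, e, u}: 2 true → even ✓
{c, d, k}: 1 true → odd ✓
{d, k}: 1 true → odd ✓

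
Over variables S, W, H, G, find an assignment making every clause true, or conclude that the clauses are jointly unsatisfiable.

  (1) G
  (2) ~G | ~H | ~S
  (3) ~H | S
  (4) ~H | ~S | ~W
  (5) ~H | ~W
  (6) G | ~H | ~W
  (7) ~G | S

S = True, W = True, H = False, G = True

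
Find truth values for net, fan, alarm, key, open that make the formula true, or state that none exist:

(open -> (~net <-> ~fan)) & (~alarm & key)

net=T, fan=T, alarm=F, key=T, open=T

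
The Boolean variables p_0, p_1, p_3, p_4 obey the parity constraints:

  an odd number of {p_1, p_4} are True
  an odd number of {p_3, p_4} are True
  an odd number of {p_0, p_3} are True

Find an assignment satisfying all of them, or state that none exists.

p_0 = True; p_1 = False; p_3 = False; p_4 = True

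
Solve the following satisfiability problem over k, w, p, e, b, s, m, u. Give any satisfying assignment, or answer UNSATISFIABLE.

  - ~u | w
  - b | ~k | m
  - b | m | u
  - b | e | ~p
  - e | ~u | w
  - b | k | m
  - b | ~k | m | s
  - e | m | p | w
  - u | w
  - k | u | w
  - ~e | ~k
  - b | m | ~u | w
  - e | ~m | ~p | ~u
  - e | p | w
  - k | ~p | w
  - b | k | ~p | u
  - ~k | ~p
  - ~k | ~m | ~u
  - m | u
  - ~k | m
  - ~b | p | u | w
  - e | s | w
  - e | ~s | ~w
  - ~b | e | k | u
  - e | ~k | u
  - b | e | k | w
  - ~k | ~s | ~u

k: False; w: True; p: True; e: False; b: True; s: False; m: False; u: True

Set k = False.
Try w = False:
  (~u | w) forces u = False.
  clause (u | w) is falsified — backtrack.
So w = True.
Set p = True.
Set e = False.
  then (b | e | ~p) forces b = True.
  then (e | ~s | ~w) forces s = False.
  then (~b | e | k | u) forces u = True.
  then (e | ~m | ~p | ~u) forces m = False.
All clauses satisfied.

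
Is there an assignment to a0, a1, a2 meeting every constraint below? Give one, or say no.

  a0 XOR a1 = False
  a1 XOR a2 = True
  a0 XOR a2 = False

Unsatisfiable — no assignment works.

Adding constraints 1, 2, 3 mod 2: every variable appears an even number of times on the left, so the left side is 0.
But the right sides sum to 1 (mod 2). 0 ≠ 1 — the system is inconsistent.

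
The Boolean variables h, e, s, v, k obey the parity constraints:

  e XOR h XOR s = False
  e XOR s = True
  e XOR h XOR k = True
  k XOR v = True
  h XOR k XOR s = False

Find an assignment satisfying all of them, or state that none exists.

h: True, e: True, s: False, v: False, k: True

e XOR h XOR s = T XOR T XOR F = False ✓
e XOR s = T XOR F = True ✓
e XOR h XOR k = T XOR T XOR T = True ✓
k XOR v = T XOR F = True ✓
h XOR k XOR s = T XOR T XOR F = False ✓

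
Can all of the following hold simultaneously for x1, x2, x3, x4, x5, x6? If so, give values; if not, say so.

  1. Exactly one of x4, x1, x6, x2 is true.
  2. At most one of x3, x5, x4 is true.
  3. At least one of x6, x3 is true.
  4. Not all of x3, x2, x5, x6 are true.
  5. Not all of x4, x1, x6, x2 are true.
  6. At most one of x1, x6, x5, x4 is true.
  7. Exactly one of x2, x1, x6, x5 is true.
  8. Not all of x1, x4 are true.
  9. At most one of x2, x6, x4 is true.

x1 = False; x2 = True; x3 = True; x4 = False; x5 = False; x6 = False

  (1) {x4, x1, x6, x2}: 1 true — exactly one ✓
  (2) {x3, x5, x4}: 1 true — at most one ✓
  (3) {x6, x3}: 1 true — at least one ✓
  (4) {x3, x2, x5, x6}: 2/4 true — not all ✓
  (5) {x4, x1, x6, x2}: 1/4 true — not all ✓
  (6) {x1, x6, x5, x4}: 0 true — at most one ✓
  (7) {x2, x1, x6, x5}: 1 true — exactly one ✓
  (8) {x1, x4}: 0/2 true — not all ✓
  (9) {x2, x6, x4}: 1 true — at most one ✓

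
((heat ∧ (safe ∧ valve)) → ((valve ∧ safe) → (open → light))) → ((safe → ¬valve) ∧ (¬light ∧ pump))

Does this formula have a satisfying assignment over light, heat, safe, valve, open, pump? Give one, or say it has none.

light = False; heat = False; safe = True; valve = False; open = True; pump = True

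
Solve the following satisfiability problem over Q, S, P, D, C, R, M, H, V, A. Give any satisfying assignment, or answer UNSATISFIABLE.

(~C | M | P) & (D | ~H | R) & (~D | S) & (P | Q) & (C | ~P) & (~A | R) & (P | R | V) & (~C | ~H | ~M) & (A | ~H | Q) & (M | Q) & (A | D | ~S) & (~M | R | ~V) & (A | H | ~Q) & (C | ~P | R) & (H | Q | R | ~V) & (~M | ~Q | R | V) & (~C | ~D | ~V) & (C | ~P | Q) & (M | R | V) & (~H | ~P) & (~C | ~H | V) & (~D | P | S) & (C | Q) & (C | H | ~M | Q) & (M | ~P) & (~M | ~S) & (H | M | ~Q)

Set Q = False.
  then (P | Q) forces P = True.
  then (C | ~P) forces C = True.
  then (M | Q) forces M = True.
  then (~H | ~P) forces H = False.
  then (~M | ~S) forces S = False.
  then (~D | S) forces D = False.
Set R = True.
Set V = False.
Set A = True.
All clauses satisfied.

Q = False, S = False, P = True, D = False, C = True, R = True, M = True, H = False, V = False, A = True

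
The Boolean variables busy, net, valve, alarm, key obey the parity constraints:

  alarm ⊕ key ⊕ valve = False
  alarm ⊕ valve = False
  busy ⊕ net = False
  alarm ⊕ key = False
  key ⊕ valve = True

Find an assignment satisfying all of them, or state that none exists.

The formula is unsatisfiable.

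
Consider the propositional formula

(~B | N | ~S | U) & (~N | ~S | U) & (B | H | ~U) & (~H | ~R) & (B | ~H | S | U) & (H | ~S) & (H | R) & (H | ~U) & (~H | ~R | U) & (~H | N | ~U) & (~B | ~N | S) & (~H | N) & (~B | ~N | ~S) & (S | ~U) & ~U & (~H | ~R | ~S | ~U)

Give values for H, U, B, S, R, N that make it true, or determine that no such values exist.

H: False; U: False; B: False; S: False; R: True; N: True

Unit clause (~U) forces U = False.
Set H = False.
  then (H | ~S) forces S = False.
  then (H | R) forces R = True.
Set B = False.
Set N = True.
All clauses satisfied.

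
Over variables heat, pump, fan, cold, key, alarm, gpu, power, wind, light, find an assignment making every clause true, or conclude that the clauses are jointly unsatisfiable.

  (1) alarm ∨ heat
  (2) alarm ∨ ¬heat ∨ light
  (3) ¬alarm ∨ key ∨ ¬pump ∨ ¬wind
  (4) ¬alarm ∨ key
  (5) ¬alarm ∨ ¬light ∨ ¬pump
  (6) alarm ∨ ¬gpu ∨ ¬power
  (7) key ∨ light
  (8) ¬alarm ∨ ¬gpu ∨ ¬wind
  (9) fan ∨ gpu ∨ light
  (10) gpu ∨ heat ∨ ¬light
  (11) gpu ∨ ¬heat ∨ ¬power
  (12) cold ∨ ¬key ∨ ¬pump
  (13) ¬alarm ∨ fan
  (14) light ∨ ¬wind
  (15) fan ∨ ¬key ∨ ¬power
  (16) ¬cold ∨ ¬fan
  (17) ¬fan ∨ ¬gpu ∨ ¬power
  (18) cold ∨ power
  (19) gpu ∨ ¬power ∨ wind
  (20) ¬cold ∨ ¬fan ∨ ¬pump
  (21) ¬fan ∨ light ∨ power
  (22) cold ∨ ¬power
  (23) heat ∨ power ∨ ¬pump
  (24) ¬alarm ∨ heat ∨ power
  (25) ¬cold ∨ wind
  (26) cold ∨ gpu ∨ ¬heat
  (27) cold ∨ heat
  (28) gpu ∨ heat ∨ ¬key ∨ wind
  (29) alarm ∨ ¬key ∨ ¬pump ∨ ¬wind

heat: True; pump: False; fan: False; cold: True; key: True; alarm: False; gpu: False; power: False; wind: True; light: True

Try heat = False:
  (alarm ∨ heat) forces alarm = True.
  (¬alarm ∨ key) forces key = True.
  (¬alarm ∨ fan) forces fan = True.
  (¬cold ∨ ¬fan) forces cold = False.
  clause (cold ∨ heat) is falsified — backtrack.
So heat = True.
Set pump = False.
Set fan = False.
  then (¬alarm ∨ fan) forces alarm = False.
  then (alarm ∨ ¬heat ∨ light) forces light = True.
Set cold = True.
  then (¬cold ∨ wind) forces wind = True.
Set key = True.
  then (fan ∨ ¬key ∨ ¬power) forces power = False.
Set gpu = False.
All clauses satisfied.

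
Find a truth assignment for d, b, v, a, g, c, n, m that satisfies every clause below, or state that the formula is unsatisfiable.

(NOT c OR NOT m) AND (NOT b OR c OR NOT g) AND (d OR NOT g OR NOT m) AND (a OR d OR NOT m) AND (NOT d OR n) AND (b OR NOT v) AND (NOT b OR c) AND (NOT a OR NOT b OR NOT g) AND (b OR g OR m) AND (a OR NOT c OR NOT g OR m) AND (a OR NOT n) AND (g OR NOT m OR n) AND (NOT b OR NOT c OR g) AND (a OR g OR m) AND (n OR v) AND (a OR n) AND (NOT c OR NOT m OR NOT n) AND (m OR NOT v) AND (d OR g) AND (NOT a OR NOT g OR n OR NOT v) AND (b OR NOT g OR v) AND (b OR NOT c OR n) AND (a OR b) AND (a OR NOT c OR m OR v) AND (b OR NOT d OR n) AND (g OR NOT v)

Set d = True.
  then (NOT d OR n) forces n = True.
  then (a OR NOT n) forces a = True.
Try b = True:
  (NOT b OR c) forces c = True.
  (NOT c OR NOT m) forces m = False.
  (NOT a OR NOT b OR NOT g) forces g = False.
  clause (NOT b OR NOT c OR g) is falsified — backtrack.
So b = False.
  then (b OR NOT v) forces v = False.
  then (b OR NOT g OR v) forces g = False.
  then (b OR g OR m) forces m = True.
  then (NOT c OR NOT m OR NOT n) forces c = False.
All clauses satisfied.

d: True; b: False; v: False; a: True; g: False; c: False; n: True; m: True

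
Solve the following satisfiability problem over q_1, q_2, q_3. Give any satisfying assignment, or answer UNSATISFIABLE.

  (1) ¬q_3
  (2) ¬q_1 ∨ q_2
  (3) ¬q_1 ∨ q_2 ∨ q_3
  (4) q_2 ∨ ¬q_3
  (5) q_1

q_1 = True; q_2 = True; q_3 = False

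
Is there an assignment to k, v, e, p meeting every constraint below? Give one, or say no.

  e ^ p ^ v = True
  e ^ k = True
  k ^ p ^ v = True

Adding constraints 1, 2, 3 mod 2: every variable appears an even number of times on the left, so the left side is 0.
But the right sides sum to 1 (mod 2). 0 ≠ 1 — the system is inconsistent.

Unsatisfiable — no assignment works.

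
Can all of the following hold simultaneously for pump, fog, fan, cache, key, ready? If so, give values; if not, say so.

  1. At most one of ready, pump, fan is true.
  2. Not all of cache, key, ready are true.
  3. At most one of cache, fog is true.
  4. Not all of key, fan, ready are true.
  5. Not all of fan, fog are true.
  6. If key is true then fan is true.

pump = False, fog = True, fan = False, cache = False, key = False, ready = True

  (1) {ready, pump, fan}: 1 true — at most one ✓
  (2) {cache, key, ready}: 1/3 true — not all ✓
  (3) {cache, fog}: 1 true — at most one ✓
  (4) {key, fan, ready}: 1/3 true — not all ✓
  (5) {fan, fog}: 1/2 true — not all ✓
  (6) key=F ⇒ fan: vacuous ✓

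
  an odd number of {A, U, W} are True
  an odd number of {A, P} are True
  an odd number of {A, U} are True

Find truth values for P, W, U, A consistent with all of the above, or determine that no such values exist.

P = False; W = False; U = False; A = True

{A, U, W}: 1 true → odd ✓
{A, P}: 1 true → odd ✓
{A, U}: 1 true → odd ✓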